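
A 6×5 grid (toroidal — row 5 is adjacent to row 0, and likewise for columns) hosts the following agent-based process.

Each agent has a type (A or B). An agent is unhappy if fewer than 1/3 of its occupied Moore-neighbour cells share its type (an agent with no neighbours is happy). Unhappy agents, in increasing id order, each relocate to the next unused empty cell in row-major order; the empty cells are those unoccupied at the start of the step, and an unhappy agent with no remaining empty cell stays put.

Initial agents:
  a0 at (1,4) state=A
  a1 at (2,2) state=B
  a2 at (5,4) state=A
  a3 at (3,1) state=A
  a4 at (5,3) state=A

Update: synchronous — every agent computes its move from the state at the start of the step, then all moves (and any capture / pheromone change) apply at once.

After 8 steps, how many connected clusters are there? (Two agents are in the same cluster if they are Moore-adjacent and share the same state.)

2

t=1: a0@(1,4):A a1@(0,0):B a2@(5,4):A a3@(0,1):A a4@(5,3):A
t=2: a0@(0,2):A a1@(0,3):B a2@(5,4):A a3@(0,4):A a4@(5,3):A
t=3: a0@(0,2):A a1@(0,0):B a2@(5,4):A a3@(0,4):A a4@(5,3):A
t=4: a0@(0,2):A a1@(0,1):B a2@(5,4):A a3@(0,4):A a4@(5,3):A
t=5: a0@(0,2):A a1@(0,0):B a2@(5,4):A a3@(0,4):A a4@(5,3):A
t=6: a0@(0,2):A a1@(0,1):B a2@(5,4):A a3@(0,4):A a4@(5,3):A
t=7: a0@(0,2):A a1@(0,0):B a2@(5,4):A a3@(0,4):A a4@(5,3):A
t=8: a0@(0,2):A a1@(0,1):B a2@(5,4):A a3@(0,4):A a4@(5,3):A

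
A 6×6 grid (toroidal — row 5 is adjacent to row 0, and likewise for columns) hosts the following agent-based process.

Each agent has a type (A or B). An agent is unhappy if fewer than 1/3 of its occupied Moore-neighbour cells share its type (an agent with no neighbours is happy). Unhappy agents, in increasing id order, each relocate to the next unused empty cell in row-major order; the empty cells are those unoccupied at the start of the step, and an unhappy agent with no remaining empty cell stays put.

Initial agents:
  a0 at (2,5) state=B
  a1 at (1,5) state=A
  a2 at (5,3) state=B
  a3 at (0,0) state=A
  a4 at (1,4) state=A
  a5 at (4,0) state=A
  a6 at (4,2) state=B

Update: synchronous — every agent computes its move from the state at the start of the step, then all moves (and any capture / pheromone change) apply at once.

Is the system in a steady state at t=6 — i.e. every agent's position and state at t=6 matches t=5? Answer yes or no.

yes

t=1: a0@(0,1):B a1@(1,5):A a2@(5,3):B a3@(0,0):A a4@(1,4):A a5@(4,0):A a6@(4,2):B
t=2: a0@(0,2):B a1@(1,5):A a2@(5,3):B a3@(0,0):A a4@(1,4):A a5@(4,0):A a6@(4,2):B
t=3: (unchanged — steady state)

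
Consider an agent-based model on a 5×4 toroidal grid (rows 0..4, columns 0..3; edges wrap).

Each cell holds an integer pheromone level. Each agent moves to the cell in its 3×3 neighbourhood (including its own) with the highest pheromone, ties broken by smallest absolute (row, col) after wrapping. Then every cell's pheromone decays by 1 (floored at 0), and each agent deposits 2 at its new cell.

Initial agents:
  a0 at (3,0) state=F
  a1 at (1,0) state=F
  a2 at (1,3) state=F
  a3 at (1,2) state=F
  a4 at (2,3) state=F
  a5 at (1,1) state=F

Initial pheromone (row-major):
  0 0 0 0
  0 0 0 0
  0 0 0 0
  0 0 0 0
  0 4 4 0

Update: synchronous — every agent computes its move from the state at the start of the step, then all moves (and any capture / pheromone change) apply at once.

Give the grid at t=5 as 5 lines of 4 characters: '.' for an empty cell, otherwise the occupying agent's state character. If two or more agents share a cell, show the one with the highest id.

t=1: a0@(4,1) a1@(0,0) a2@(0,0) a3@(0,1) a4@(1,0) a5@(0,0) | pheromone: 6 2 0 0 / 2 0 0 0 / 0 0 0 0 / 0 0 0 0 / 0 5 3 0
t=2: a0@(0,0) a1@(0,0) a2@(0,0) a3@(0,0) a4@(0,0) a5@(0,0) | pheromone: 17 1 0 0 / 1 0 0 0 / 0 0 0 0 / 0 0 0 0 / 0 4 2 0
t=3: a0@(0,0) a1@(0,0) a2@(0,0) a3@(0,0) a4@(0,0) a5@(0,0) | pheromone: 28 0 0 0 / 0 0 0 0 / 0 0 0 0 / 0 0 0 0 / 0 3 1 0
t=4: a0@(0,0) a1@(0,0) a2@(0,0) a3@(0,0) a4@(0,0) a5@(0,0) | pheromone: 39 0 0 0 / 0 0 0 0 / 0 0 0 0 / 0 0 0 0 / 0 2 0 0
t=5: a0@(0,0) a1@(0,0) a2@(0,0) a3@(0,0) a4@(0,0) a5@(0,0) | pheromone: 50 0 0 0 / 0 0 0 0 / 0 0 0 0 / 0 0 0 0 / 0 1 0 0

F...
....
....
....
....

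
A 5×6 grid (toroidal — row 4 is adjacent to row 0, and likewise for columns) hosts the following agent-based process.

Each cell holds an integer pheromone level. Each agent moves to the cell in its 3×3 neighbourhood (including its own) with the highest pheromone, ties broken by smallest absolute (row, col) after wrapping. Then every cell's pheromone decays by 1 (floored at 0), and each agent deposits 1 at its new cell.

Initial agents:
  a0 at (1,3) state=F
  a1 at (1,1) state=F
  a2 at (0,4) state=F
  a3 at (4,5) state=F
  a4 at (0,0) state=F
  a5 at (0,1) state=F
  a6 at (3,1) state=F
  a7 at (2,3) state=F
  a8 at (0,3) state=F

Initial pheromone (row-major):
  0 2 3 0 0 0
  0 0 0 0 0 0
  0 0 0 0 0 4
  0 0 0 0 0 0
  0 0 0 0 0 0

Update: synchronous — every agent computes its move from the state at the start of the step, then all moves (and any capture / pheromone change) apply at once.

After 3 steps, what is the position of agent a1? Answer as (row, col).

t=1: a0@(0,2) a1@(0,2) a2@(0,3) a3@(0,0) a4@(0,1) a5@(0,2) a6@(2,0) a7@(1,2) a8@(0,2) | pheromone: 1 2 6 1 0 0 / 0 0 1 0 0 0 / 1 0 0 0 0 3 / 0 0 0 0 0 0 / 0 0 0 0 0 0
t=2: a0@(0,2) a1@(0,2) a2@(0,2) a3@(0,1) a4@(0,2) a5@(0,2) a6@(2,5) a7@(0,2) a8@(0,2) | pheromone: 0 2 12 0 0 0 / 0 0 0 0 0 0 / 0 0 0 0 0 3 / 0 0 0 0 0 0 / 0 0 0 0 0 0
t=3: a0@(0,2) a1@(0,2) a2@(0,2) a3@(0,2) a4@(0,2) a5@(0,2) a6@(2,5) a7@(0,2) a8@(0,2) | pheromone: 0 1 19 0 0 0 / 0 0 0 0 0 0 / 0 0 0 0 0 3 / 0 0 0 0 0 0 / 0 0 0 0 0 0

(0, 2)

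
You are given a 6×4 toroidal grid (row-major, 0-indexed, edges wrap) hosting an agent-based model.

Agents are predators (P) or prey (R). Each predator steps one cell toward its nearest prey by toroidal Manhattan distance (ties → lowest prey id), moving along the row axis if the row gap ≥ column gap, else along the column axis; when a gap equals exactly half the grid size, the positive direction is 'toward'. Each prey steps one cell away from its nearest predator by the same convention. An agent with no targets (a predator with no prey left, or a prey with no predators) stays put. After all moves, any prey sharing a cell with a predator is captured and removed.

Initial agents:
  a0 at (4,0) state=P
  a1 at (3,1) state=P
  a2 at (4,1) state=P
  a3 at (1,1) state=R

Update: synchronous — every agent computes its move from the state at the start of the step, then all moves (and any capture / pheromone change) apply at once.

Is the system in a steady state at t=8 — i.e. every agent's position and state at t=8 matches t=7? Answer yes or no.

t=1: a0@(5,0):P a1@(2,1):P a2@(5,1):P a3@(0,1):R
t=2: a0@(0,0):P a1@(1,1):P a2@(0,1):P
t=3: (unchanged — steady state)

yes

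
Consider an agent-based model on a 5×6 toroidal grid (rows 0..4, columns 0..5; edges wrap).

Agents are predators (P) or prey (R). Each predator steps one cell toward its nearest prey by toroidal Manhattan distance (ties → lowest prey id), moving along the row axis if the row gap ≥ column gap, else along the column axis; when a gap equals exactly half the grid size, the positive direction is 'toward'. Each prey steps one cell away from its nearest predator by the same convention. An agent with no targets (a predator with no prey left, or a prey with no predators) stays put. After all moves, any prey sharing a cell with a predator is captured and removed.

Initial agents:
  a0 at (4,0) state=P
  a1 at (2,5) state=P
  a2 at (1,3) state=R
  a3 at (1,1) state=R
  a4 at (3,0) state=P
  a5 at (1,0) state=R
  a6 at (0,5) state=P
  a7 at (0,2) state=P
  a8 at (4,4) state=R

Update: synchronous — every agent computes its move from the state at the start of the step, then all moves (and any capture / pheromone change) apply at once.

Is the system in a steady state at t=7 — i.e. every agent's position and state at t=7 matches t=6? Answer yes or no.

t=1: a0@(0,0):P a1@(1,5):P a2@(2,3):R a3@(2,1):R a4@(2,0):P a6@(1,5):P a7@(1,2):P a8@(4,3):R
t=2: a0@(1,0):P a1@(1,4):P a2@(3,3):R a4@(2,1):P a6@(1,4):P a7@(2,2):P a8@(3,3):R
t=3: a0@(1,1):P a1@(2,4):P a2@(4,3):R a4@(2,2):P a6@(2,4):P a7@(3,2):P a8@(4,3):R
t=4: a0@(0,1):P a1@(3,4):P a2@(0,3):R a4@(3,2):P a6@(3,4):P a7@(4,2):P a8@(0,3):R
t=5: a0@(0,2):P a1@(4,4):P a2@(0,4):R a4@(4,2):P a6@(4,4):P a7@(0,2):P a8@(0,4):R
t=6: a0@(0,3):P a1@(0,4):P a2@(1,4):R a4@(4,3):P a6@(0,4):P a7@(0,3):P a8@(1,4):R
t=7: a0@(1,3):P a1@(1,4):P a2@(2,4):R a4@(0,3):P a6@(1,4):P a7@(1,3):P a8@(2,4):R

no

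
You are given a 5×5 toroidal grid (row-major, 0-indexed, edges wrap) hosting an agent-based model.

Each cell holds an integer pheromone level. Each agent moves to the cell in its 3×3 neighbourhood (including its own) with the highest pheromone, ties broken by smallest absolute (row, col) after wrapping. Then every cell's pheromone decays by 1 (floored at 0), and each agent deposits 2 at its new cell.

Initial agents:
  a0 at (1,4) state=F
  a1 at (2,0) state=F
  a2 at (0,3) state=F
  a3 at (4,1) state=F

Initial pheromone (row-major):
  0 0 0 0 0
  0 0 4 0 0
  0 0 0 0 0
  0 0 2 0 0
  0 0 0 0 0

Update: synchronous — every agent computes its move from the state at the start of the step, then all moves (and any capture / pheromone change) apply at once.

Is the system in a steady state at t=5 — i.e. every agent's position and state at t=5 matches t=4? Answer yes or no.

yes

t=1: a0@(0,0) a1@(1,0) a2@(1,2) a3@(3,2) | pheromone: 2 0 0 0 0 / 2 0 5 0 0 / 0 0 0 0 0 / 0 0 3 0 0 / 0 0 0 0 0
t=2: a0@(0,0) a1@(0,0) a2@(1,2) a3@(3,2) | pheromone: 5 0 0 0 0 / 1 0 6 0 0 / 0 0 0 0 0 / 0 0 4 0 0 / 0 0 0 0 0
t=3: a0@(0,0) a1@(0,0) a2@(1,2) a3@(3,2) | pheromone: 8 0 0 0 0 / 0 0 7 0 0 / 0 0 0 0 0 / 0 0 5 0 0 / 0 0 0 0 0
t=4: a0@(0,0) a1@(0,0) a2@(1,2) a3@(3,2) | pheromone: 11 0 0 0 0 / 0 0 8 0 0 / 0 0 0 0 0 / 0 0 6 0 0 / 0 0 0 0 0
t=5: a0@(0,0) a1@(0,0) a2@(1,2) a3@(3,2) | pheromone: 14 0 0 0 0 / 0 0 9 0 0 / 0 0 0 0 0 / 0 0 7 0 0 / 0 0 0 0 0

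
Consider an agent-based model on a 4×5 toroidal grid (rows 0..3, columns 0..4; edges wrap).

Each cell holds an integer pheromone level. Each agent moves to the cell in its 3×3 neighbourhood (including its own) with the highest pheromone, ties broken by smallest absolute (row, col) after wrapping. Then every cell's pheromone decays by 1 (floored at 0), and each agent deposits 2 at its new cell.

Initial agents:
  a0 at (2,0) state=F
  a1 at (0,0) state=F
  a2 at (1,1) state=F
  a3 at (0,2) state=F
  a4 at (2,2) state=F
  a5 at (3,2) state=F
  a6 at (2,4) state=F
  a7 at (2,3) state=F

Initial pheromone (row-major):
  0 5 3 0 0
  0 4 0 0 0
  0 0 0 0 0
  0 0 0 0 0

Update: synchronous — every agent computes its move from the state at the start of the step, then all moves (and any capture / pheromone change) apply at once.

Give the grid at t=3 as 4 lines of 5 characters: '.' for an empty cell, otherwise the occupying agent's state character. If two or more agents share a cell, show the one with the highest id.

t=1: a0@(1,1) a1@(0,1) a2@(0,1) a3@(0,1) a4@(1,1) a5@(0,1) a6@(1,0) a7@(1,2) | pheromone: 0 12 2 0 0 / 2 7 2 0 0 / 0 0 0 0 0 / 0 0 0 0 0
t=2: a0@(0,1) a1@(0,1) a2@(0,1) a3@(0,1) a4@(0,1) a5@(0,1) a6@(0,1) a7@(0,1) | pheromone: 0 27 1 0 0 / 1 6 1 0 0 / 0 0 0 0 0 / 0 0 0 0 0
t=3: a0@(0,1) a1@(0,1) a2@(0,1) a3@(0,1) a4@(0,1) a5@(0,1) a6@(0,1) a7@(0,1) | pheromone: 0 42 0 0 0 / 0 5 0 0 0 / 0 0 0 0 0 / 0 0 0 0 0

.F...
.....
.....
.....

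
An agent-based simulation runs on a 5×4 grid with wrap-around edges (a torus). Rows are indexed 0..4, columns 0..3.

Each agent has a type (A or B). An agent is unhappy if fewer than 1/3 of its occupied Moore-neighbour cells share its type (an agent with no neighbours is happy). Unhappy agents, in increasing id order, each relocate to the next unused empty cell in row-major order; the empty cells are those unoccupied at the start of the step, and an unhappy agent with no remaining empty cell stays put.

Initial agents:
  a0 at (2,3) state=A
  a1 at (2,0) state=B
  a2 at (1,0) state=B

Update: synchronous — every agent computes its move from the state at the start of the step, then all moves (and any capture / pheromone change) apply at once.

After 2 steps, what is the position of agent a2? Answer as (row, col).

(1, 0)

t=1: a0@(0,0):A a1@(2,0):B a2@(1,0):B
t=2: a0@(0,1):A a1@(2,0):B a2@(1,0):B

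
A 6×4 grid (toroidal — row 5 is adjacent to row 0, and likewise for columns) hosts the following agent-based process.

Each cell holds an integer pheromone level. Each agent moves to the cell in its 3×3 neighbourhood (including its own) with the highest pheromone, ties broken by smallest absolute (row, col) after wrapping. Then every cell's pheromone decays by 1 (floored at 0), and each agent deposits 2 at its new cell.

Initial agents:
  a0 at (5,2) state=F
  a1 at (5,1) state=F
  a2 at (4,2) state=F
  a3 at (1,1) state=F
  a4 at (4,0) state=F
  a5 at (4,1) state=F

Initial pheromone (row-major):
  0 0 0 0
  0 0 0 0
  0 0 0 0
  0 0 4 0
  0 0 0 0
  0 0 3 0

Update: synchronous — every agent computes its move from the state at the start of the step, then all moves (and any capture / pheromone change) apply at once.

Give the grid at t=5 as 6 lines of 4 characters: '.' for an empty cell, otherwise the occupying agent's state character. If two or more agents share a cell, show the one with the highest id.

F...
....
....
F.F.
....
..F.

t=1: a0@(5,2) a1@(5,2) a2@(3,2) a3@(0,0) a4@(3,0) a5@(3,2) | pheromone: 2 0 0 0 / 0 0 0 0 / 0 0 0 0 / 2 0 7 0 / 0 0 0 0 / 0 0 6 0
t=2: a0@(5,2) a1@(5,2) a2@(3,2) a3@(0,0) a4@(3,0) a5@(3,2) | pheromone: 3 0 0 0 / 0 0 0 0 / 0 0 0 0 / 3 0 10 0 / 0 0 0 0 / 0 0 9 0
t=3: a0@(5,2) a1@(5,2) a2@(3,2) a3@(0,0) a4@(3,0) a5@(3,2) | pheromone: 4 0 0 0 / 0 0 0 0 / 0 0 0 0 / 4 0 13 0 / 0 0 0 0 / 0 0 12 0
t=4: a0@(5,2) a1@(5,2) a2@(3,2) a3@(0,0) a4@(3,0) a5@(3,2) | pheromone: 5 0 0 0 / 0 0 0 0 / 0 0 0 0 / 5 0 16 0 / 0 0 0 0 / 0 0 15 0
t=5: a0@(5,2) a1@(5,2) a2@(3,2) a3@(0,0) a4@(3,0) a5@(3,2) | pheromone: 6 0 0 0 / 0 0 0 0 / 0 0 0 0 / 6 0 19 0 / 0 0 0 0 / 0 0 18 0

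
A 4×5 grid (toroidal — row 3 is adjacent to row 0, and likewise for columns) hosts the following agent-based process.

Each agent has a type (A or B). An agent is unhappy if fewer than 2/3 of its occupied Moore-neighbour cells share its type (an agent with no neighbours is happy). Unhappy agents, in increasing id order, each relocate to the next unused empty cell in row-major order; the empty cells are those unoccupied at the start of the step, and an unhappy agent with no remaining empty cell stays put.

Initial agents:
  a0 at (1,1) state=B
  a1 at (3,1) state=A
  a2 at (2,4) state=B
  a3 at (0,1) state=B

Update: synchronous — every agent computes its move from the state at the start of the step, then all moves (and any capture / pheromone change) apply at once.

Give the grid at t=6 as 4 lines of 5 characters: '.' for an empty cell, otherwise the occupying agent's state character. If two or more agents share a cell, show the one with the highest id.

t=1: a0@(1,1):B a1@(0,0):A a2@(2,4):B a3@(0,2):B
t=2: a0@(0,1):B a1@(0,3):A a2@(2,4):B a3@(0,2):B
t=3: a0@(0,1):B a1@(0,0):A a2@(2,4):B a3@(0,4):B
t=4: a0@(0,2):B a1@(0,3):A a2@(2,4):B a3@(1,0):B
t=5: a0@(0,0):B a1@(0,1):A a2@(2,4):B a3@(1,0):B
t=6: a0@(0,2):B a1@(0,3):A a2@(2,4):B a3@(1,0):B

..BA.
B....
....B
.....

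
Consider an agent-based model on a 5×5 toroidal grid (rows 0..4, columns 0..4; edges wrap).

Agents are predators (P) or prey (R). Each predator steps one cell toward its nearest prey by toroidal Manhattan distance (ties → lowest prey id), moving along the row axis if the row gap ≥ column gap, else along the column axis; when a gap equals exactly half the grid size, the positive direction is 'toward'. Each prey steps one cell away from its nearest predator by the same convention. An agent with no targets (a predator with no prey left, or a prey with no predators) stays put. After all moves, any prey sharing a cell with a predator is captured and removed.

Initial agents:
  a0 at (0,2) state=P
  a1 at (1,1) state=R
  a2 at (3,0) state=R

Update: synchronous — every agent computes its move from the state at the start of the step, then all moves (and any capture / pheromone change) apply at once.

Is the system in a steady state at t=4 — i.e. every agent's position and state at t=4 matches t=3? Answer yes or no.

no

t=1: a0@(1,2):P a1@(2,1):R a2@(2,0):R
t=2: a0@(2,2):P a1@(3,1):R a2@(2,4):R
t=3: a0@(3,2):P a1@(4,1):R a2@(2,0):R
t=4: a0@(4,2):P a1@(0,1):R a2@(2,4):R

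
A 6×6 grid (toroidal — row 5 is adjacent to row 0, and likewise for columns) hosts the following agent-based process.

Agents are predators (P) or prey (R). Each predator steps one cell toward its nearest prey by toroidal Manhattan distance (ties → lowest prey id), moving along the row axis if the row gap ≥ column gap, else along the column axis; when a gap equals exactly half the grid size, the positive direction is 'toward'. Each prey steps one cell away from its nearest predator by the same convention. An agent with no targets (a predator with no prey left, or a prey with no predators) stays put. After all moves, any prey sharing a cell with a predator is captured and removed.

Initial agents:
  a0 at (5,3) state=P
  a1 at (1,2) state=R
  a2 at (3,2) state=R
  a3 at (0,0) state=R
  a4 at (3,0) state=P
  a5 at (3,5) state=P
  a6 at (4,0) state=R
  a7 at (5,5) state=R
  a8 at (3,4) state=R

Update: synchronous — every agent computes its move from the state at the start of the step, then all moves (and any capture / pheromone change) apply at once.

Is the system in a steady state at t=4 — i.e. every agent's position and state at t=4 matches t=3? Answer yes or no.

no

t=1: a0@(5,4):P a1@(2,2):R a2@(3,3):R a3@(5,0):R a4@(4,0):P a5@(3,4):P a6@(5,0):R a7@(5,0):R a8@(3,3):R
t=2: a0@(5,5):P a1@(2,1):R a2@(3,2):R a3@(0,0):R a4@(5,0):P a5@(3,3):P a6@(0,0):R a7@(0,0):R a8@(3,2):R
t=3: a0@(0,5):P a1@(2,0):R a2@(3,1):R a3@(1,0):R a4@(0,0):P a5@(3,2):P a6@(1,0):R a7@(1,0):R a8@(3,1):R
t=4: a0@(1,5):P a1@(3,0):R a2@(3,0):R a3@(2,0):R a4@(1,0):P a5@(3,1):P a6@(2,0):R a7@(2,0):R a8@(3,0):R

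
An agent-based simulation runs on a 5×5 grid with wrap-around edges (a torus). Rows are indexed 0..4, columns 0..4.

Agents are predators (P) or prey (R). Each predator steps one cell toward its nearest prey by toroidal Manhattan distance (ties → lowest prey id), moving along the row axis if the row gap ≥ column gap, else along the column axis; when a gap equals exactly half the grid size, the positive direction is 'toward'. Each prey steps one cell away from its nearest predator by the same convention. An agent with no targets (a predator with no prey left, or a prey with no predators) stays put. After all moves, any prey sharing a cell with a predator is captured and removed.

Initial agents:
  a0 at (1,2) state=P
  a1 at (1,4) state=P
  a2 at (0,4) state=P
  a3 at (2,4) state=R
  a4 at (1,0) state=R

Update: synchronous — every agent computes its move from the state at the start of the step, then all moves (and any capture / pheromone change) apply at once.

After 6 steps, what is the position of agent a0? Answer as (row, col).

(1, 1)

t=1: a0@(1,1):P a1@(2,4):P a2@(1,4):P a3@(3,4):R
t=2: a0@(2,1):P a1@(3,4):P a2@(2,4):P a3@(4,4):R
t=3: a0@(3,1):P a1@(4,4):P a2@(3,4):P a3@(0,4):R
t=4: a0@(4,1):P a1@(0,4):P a2@(4,4):P a3@(1,4):R
t=5: a0@(0,1):P a1@(1,4):P a2@(0,4):P a3@(2,4):R
t=6: a0@(1,1):P a1@(2,4):P a2@(1,4):P a3@(3,4):R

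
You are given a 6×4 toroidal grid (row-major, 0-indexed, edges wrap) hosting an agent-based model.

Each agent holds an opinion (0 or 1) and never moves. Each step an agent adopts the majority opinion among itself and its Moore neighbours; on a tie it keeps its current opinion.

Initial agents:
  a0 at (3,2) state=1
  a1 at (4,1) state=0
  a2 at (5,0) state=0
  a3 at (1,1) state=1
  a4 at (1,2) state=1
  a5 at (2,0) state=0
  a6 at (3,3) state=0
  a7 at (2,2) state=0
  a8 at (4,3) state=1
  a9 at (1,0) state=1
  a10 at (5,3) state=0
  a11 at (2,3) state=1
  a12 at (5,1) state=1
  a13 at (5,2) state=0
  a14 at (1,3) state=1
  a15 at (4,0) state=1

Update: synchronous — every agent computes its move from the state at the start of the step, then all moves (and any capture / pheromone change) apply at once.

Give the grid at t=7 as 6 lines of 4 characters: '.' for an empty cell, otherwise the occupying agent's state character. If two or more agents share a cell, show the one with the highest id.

....
1111
1.11
..11
00.0
0000

t=1: a0@(3,2):1 a1@(4,1):0 a2@(5,0):0 a3@(1,1):1 a4@(1,2):1 a5@(2,0):1 a6@(3,3):1 a7@(2,2):1 a8@(4,3):0 a9@(1,0):1 a10@(5,3):0 a11@(2,3):1 a12@(5,1):0 a13@(5,2):0 a14@(1,3):1 a15@(4,0):0
t=2: (unchanged — steady state)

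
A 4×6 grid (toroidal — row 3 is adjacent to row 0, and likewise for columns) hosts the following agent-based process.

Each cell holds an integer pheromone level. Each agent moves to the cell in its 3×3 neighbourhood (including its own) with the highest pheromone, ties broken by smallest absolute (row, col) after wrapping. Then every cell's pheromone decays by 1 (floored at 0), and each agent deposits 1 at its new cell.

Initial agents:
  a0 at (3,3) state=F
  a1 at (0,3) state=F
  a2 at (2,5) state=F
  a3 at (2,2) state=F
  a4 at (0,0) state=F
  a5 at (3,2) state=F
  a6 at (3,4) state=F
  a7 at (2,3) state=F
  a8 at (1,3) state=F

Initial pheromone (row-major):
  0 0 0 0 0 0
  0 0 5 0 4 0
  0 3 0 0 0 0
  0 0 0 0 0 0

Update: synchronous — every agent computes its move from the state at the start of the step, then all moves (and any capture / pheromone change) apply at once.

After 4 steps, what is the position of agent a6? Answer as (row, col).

(1, 2)

t=1: a0@(0,2) a1@(1,2) a2@(1,4) a3@(1,2) a4@(0,0) a5@(2,1) a6@(0,3) a7@(1,2) a8@(1,2) | pheromone: 1 0 1 1 0 0 / 0 0 8 0 4 0 / 0 3 0 0 0 0 / 0 0 0 0 0 0
t=2: a0@(1,2) a1@(1,2) a2@(1,4) a3@(1,2) a4@(0,0) a5@(1,2) a6@(1,2) a7@(1,2) a8@(1,2) | pheromone: 1 0 0 0 0 0 / 0 0 14 0 4 0 / 0 2 0 0 0 0 / 0 0 0 0 0 0
t=3: a0@(1,2) a1@(1,2) a2@(1,4) a3@(1,2) a4@(0,0) a5@(1,2) a6@(1,2) a7@(1,2) a8@(1,2) | pheromone: 1 0 0 0 0 0 / 0 0 20 0 4 0 / 0 1 0 0 0 0 / 0 0 0 0 0 0
t=4: a0@(1,2) a1@(1,2) a2@(1,4) a3@(1,2) a4@(0,0) a5@(1,2) a6@(1,2) a7@(1,2) a8@(1,2) | pheromone: 1 0 0 0 0 0 / 0 0 26 0 4 0 / 0 0 0 0 0 0 / 0 0 0 0 0 0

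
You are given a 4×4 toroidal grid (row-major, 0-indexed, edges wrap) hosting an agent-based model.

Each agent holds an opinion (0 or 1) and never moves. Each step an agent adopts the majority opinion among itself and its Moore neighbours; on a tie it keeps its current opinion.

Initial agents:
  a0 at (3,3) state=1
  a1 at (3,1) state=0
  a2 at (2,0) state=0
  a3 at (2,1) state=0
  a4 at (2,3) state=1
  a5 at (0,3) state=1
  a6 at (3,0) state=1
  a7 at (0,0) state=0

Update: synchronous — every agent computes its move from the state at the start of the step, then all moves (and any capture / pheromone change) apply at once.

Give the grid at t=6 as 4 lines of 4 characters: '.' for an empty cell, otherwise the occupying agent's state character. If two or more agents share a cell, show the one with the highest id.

t=1: a0@(3,3):1 a1@(3,1):0 a2@(2,0):0 a3@(2,1):0 a4@(2,3):1 a5@(0,3):1 a6@(3,0):1 a7@(0,0):1
t=2: (unchanged — steady state)

1..1
....
00.1
10.1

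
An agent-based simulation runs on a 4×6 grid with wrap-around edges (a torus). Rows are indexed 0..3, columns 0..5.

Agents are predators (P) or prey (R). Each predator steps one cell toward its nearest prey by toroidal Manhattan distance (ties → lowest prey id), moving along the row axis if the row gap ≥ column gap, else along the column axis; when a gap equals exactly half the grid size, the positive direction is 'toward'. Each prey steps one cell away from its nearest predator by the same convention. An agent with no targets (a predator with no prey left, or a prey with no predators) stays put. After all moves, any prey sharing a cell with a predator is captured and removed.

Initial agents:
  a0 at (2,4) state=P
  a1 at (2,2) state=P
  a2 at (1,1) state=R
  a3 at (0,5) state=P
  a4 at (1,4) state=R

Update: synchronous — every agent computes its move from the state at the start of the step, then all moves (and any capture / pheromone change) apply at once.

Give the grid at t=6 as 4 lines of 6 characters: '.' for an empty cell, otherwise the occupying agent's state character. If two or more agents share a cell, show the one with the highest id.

..P.PP
......
......
.R..R.

t=1: a0@(1,4):P a1@(1,2):P a2@(0,1):R a3@(1,5):P a4@(0,4):R
t=2: a0@(0,4):P a1@(0,2):P a2@(3,1):R a3@(0,5):P a4@(3,4):R
t=3: a0@(3,4):P a1@(3,2):P a2@(2,1):R a3@(3,5):P a4@(2,4):R
t=4: a0@(2,4):P a1@(2,2):P a2@(1,1):R a3@(2,5):P a4@(1,4):R
t=5: a0@(1,4):P a1@(1,2):P a2@(0,1):R a3@(1,5):P a4@(0,4):R
t=6: a0@(0,4):P a1@(0,2):P a2@(3,1):R a3@(0,5):P a4@(3,4):R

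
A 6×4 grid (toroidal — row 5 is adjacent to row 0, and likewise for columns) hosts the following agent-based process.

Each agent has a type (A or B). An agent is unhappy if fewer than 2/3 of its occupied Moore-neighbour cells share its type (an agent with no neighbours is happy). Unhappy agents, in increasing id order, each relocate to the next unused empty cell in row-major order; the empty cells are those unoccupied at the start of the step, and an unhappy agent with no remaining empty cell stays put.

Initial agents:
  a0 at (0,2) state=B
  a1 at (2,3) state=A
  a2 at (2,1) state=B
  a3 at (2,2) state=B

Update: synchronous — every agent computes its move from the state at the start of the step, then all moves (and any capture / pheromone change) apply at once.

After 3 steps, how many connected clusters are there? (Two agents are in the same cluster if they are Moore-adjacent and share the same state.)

2

t=1: a0@(0,2):B a1@(0,0):A a2@(2,1):B a3@(0,1):B
t=2: a0@(0,2):B a1@(0,3):A a2@(2,1):B a3@(1,0):B
t=3: a0@(0,0):B a1@(0,1):A a2@(2,1):B a3@(1,1):B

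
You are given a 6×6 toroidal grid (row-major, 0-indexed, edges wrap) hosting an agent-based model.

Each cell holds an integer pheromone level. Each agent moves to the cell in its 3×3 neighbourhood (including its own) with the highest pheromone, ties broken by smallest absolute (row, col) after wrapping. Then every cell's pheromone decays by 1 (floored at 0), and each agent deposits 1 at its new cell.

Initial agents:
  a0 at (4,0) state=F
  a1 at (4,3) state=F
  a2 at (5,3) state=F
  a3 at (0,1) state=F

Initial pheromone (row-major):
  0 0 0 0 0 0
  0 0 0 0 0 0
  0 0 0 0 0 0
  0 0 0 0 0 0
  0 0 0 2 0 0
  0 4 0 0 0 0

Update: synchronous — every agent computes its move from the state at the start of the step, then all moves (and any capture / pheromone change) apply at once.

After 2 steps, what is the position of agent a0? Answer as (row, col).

(5, 1)

t=1: a0@(5,1) a1@(4,3) a2@(4,3) a3@(5,1) | pheromone: 0 0 0 0 0 0 / 0 0 0 0 0 0 / 0 0 0 0 0 0 / 0 0 0 0 0 0 / 0 0 0 3 0 0 / 0 5 0 0 0 0
t=2: a0@(5,1) a1@(4,3) a2@(4,3) a3@(5,1) | pheromone: 0 0 0 0 0 0 / 0 0 0 0 0 0 / 0 0 0 0 0 0 / 0 0 0 0 0 0 / 0 0 0 4 0 0 / 0 6 0 0 0 0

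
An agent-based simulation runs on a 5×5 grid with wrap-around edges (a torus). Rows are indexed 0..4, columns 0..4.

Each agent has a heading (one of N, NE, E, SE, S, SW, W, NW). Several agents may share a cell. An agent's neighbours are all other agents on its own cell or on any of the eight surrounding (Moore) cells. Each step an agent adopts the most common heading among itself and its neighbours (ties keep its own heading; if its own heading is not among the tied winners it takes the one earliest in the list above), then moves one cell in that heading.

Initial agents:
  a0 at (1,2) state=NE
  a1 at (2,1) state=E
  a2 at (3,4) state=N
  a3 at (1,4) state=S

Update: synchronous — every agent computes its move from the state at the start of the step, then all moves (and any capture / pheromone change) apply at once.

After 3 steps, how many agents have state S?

1

t=1: a0@(0,3):NE a1@(2,2):E a2@(2,4):N a3@(2,4):S
t=2: a0@(4,4):NE a1@(2,3):E a2@(1,4):N a3@(3,4):S
t=3: a0@(3,0):NE a1@(2,4):E a2@(0,4):N a3@(4,4):S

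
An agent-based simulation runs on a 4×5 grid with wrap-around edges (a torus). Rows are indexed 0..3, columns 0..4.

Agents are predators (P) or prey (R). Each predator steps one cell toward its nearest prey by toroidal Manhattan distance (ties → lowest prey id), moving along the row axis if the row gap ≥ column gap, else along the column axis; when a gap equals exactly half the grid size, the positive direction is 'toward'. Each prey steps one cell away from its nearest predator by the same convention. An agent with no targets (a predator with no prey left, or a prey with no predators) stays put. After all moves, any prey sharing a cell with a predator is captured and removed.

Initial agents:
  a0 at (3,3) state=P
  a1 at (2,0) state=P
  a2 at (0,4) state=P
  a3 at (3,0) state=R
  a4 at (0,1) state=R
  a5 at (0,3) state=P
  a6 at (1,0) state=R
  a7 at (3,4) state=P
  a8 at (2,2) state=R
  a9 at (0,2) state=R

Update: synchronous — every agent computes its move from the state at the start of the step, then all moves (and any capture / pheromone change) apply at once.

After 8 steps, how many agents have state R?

t=1: a0@(3,4):P a1@(3,0):P a2@(3,4):P a3@(0,0):R a5@(0,2):P a6@(0,0):R a7@(3,0):P a8@(1,2):R a9@(0,1):R
t=2: a0@(0,4):P a1@(0,0):P a2@(0,4):P a3@(1,0):R a5@(1,2):P a6@(1,0):R a7@(0,0):P a8@(2,2):R
t=3: a0@(1,4):P a1@(1,0):P a2@(1,4):P a3@(2,0):R a5@(2,2):P a6@(2,0):R a7@(1,0):P a8@(3,2):R
t=4: a0@(2,4):P a1@(2,0):P a2@(2,4):P a3@(3,0):R a5@(3,2):P a6@(3,0):R a7@(2,0):P a8@(0,2):R
t=5: a0@(3,4):P a1@(3,0):P a2@(3,4):P a3@(0,0):R a5@(0,2):P a6@(0,0):R a7@(3,0):P a8@(1,2):R
t=6: a0@(0,4):P a1@(0,0):P a2@(0,4):P a3@(1,0):R a5@(1,2):P a6@(1,0):R a7@(0,0):P a8@(2,2):R
t=7: a0@(1,4):P a1@(1,0):P a2@(1,4):P a3@(2,0):R a5@(2,2):P a6@(2,0):R a7@(1,0):P a8@(3,2):R
t=8: a0@(2,4):P a1@(2,0):P a2@(2,4):P a3@(3,0):R a5@(3,2):P a6@(3,0):R a7@(2,0):P a8@(0,2):R

3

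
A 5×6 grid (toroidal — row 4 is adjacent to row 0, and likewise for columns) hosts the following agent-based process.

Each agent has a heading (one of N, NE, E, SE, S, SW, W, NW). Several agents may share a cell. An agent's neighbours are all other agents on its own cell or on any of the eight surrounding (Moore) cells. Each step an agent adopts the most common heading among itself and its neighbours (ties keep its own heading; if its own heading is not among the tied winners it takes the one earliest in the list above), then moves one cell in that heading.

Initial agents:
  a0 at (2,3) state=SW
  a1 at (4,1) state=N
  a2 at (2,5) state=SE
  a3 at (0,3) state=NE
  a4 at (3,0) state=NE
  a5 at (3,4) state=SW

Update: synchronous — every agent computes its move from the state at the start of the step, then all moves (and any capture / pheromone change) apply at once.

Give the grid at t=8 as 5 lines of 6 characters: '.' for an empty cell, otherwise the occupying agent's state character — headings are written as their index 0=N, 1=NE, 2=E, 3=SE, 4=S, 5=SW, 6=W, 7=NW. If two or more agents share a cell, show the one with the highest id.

t=1: a0@(3,2):SW a1@(3,1):N a2@(3,0):SE a3@(4,4):NE a4@(2,1):NE a5@(4,3):SW
t=2: a0@(4,1):SW a1@(2,1):N a2@(4,1):SE a3@(3,5):NE a4@(1,2):NE a5@(0,2):SW
t=3: a0@(0,0):SW a1@(1,1):N a2@(0,0):SW a3@(2,0):NE a4@(0,3):NE a5@(1,1):SW
t=4: a0@(1,5):SW a1@(2,0):SW a2@(1,5):SW a3@(1,1):NE a4@(4,4):NE a5@(2,0):SW
t=5: a0@(2,4):SW a1@(3,5):SW a2@(2,4):SW a3@(2,0):SW a4@(3,5):NE a5@(3,5):SW
t=6: a0@(3,3):SW a1@(4,4):SW a2@(3,3):SW a3@(3,5):SW a4@(4,4):SW a5@(4,4):SW
t=7: a0@(4,2):SW a1@(0,3):SW a2@(4,2):SW a3@(4,4):SW a4@(0,3):SW a5@(0,3):SW
t=8: a0@(0,1):SW a1@(1,2):SW a2@(0,1):SW a3@(0,3):SW a4@(1,2):SW a5@(1,2):SW

.5.5..
..5...
......
......
......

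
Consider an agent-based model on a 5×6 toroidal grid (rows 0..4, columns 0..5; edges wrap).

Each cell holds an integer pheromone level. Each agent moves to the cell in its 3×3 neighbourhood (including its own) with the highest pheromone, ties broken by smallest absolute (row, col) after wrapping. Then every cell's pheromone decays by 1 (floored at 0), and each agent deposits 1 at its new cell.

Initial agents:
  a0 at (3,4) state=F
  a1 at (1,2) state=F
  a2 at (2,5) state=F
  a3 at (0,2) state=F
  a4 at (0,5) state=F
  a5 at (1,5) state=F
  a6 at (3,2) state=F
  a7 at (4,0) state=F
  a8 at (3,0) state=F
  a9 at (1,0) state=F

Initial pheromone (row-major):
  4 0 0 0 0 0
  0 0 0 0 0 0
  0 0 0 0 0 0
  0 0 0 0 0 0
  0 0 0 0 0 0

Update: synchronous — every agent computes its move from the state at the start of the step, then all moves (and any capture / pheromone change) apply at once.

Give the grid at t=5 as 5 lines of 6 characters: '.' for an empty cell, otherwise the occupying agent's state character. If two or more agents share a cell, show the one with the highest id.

F.....
......
...F..
......
......

t=1: a0@(2,3) a1@(0,1) a2@(1,0) a3@(0,1) a4@(0,0) a5@(0,0) a6@(2,1) a7@(0,0) a8@(2,0) a9@(0,0) | pheromone: 7 2 0 0 0 0 / 1 0 0 0 0 0 / 1 1 0 1 0 0 / 0 0 0 0 0 0 / 0 0 0 0 0 0
t=2: a0@(2,3) a1@(0,0) a2@(0,0) a3@(0,0) a4@(0,0) a5@(0,0) a6@(1,0) a7@(0,0) a8@(1,0) a9@(0,0) | pheromone: 13 1 0 0 0 0 / 2 0 0 0 0 0 / 0 0 0 1 0 0 / 0 0 0 0 0 0 / 0 0 0 0 0 0
t=3: a0@(2,3) a1@(0,0) a2@(0,0) a3@(0,0) a4@(0,0) a5@(0,0) a6@(0,0) a7@(0,0) a8@(0,0) a9@(0,0) | pheromone: 21 0 0 0 0 0 / 1 0 0 0 0 0 / 0 0 0 1 0 0 / 0 0 0 0 0 0 / 0 0 0 0 0 0
t=4: a0@(2,3) a1@(0,0) a2@(0,0) a3@(0,0) a4@(0,0) a5@(0,0) a6@(0,0) a7@(0,0) a8@(0,0) a9@(0,0) | pheromone: 29 0 0 0 0 0 / 0 0 0 0 0 0 / 0 0 0 1 0 0 / 0 0 0 0 0 0 / 0 0 0 0 0 0
t=5: a0@(2,3) a1@(0,0) a2@(0,0) a3@(0,0) a4@(0,0) a5@(0,0) a6@(0,0) a7@(0,0) a8@(0,0) a9@(0,0) | pheromone: 37 0 0 0 0 0 / 0 0 0 0 0 0 / 0 0 0 1 0 0 / 0 0 0 0 0 0 / 0 0 0 0 0 0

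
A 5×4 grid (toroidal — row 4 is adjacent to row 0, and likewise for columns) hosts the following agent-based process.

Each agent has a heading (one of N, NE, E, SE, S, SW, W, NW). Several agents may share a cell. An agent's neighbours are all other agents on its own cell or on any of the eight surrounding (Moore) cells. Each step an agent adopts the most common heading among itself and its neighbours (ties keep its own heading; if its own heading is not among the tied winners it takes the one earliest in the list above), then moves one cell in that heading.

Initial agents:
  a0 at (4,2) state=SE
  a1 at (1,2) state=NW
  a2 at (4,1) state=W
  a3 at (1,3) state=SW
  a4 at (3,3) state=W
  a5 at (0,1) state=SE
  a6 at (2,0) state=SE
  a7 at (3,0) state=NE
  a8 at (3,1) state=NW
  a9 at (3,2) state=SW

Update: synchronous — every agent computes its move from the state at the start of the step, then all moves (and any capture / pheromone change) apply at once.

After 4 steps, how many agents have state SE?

t=1: a0@(0,3):SE a1@(0,1):NW a2@(0,2):SE a3@(2,2):SW a4@(4,0):SE a5@(1,2):SE a6@(3,1):SE a7@(3,3):W a8@(4,2):SE a9@(3,1):W
t=2: a0@(1,0):SE a1@(1,2):SE a2@(1,3):SE a3@(3,3):SE a4@(0,1):SE a5@(2,3):SE a6@(4,2):SE a7@(4,0):SE a8@(0,3):SE a9@(4,2):SE
t=3: a0@(2,1):SE a1@(2,3):SE a2@(2,0):SE a3@(4,0):SE a4@(1,2):SE a5@(3,0):SE a6@(0,3):SE a7@(0,1):SE a8@(1,0):SE a9@(0,3):SE
t=4: a0@(3,2):SE a1@(3,0):SE a2@(3,1):SE a3@(0,1):SE a4@(2,3):SE a5@(4,1):SE a6@(1,0):SE a7@(1,2):SE a8@(2,1):SE a9@(1,0):SE

10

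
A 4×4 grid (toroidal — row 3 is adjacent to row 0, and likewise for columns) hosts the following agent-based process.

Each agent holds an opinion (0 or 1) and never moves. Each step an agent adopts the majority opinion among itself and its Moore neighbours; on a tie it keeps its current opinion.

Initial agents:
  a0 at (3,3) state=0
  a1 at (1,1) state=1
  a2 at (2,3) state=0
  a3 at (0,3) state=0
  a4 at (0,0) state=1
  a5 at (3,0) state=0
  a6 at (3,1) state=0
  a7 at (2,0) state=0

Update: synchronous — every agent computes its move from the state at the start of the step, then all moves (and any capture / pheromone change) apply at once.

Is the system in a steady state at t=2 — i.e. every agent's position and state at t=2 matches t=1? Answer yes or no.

no

t=1: a0@(3,3):0 a1@(1,1):1 a2@(2,3):0 a3@(0,3):0 a4@(0,0):0 a5@(3,0):0 a6@(3,1):0 a7@(2,0):0
t=2: a0@(3,3):0 a1@(1,1):0 a2@(2,3):0 a3@(0,3):0 a4@(0,0):0 a5@(3,0):0 a6@(3,1):0 a7@(2,0):0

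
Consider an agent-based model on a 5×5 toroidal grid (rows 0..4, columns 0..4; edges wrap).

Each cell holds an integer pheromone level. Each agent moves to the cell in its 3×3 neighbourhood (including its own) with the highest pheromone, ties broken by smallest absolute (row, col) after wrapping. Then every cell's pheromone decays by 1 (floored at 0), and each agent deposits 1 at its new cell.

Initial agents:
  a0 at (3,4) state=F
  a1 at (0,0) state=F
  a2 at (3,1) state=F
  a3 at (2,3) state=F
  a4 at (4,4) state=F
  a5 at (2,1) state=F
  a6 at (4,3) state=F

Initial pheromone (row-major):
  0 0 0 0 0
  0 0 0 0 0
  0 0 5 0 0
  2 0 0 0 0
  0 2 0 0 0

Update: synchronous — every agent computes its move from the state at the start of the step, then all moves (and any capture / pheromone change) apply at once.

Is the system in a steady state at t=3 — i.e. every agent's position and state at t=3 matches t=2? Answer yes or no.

no

t=1: a0@(3,0) a1@(4,1) a2@(2,2) a3@(2,2) a4@(3,0) a5@(2,2) a6@(0,2) | pheromone: 0 0 1 0 0 / 0 0 0 0 0 / 0 0 7 0 0 / 3 0 0 0 0 / 0 2 0 0 0
t=2: a0@(3,0) a1@(3,0) a2@(2,2) a3@(2,2) a4@(3,0) a5@(2,2) a6@(4,1) | pheromone: 0 0 0 0 0 / 0 0 0 0 0 / 0 0 9 0 0 / 5 0 0 0 0 / 0 2 0 0 0
t=3: a0@(3,0) a1@(3,0) a2@(2,2) a3@(2,2) a4@(3,0) a5@(2,2) a6@(3,0) | pheromone: 0 0 0 0 0 / 0 0 0 0 0 / 0 0 11 0 0 / 8 0 0 0 0 / 0 1 0 0 0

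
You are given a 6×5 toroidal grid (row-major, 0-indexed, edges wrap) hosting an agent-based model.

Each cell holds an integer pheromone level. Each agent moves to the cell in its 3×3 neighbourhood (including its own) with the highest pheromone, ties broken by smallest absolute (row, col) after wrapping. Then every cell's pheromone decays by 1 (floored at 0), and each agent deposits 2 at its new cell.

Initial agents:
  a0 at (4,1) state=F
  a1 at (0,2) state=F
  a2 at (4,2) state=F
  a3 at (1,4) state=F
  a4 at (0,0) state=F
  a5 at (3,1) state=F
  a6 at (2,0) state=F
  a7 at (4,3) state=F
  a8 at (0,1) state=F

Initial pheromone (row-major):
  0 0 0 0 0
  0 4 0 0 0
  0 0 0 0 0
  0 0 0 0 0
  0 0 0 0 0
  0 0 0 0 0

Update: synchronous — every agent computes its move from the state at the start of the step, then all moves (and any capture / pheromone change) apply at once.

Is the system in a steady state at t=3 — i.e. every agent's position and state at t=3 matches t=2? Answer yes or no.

t=1: a0@(3,0) a1@(1,1) a2@(3,1) a3@(0,0) a4@(1,1) a5@(2,0) a6@(1,1) a7@(3,2) a8@(1,1) | pheromone: 2 0 0 0 0 / 0 11 0 0 0 / 2 0 0 0 0 / 2 2 2 0 0 / 0 0 0 0 0 / 0 0 0 0 0
t=2: a0@(2,0) a1@(1,1) a2@(2,0) a3@(1,1) a4@(1,1) a5@(1,1) a6@(1,1) a7@(3,1) a8@(1,1) | pheromone: 1 0 0 0 0 / 0 22 0 0 0 / 5 0 0 0 0 / 1 3 1 0 0 / 0 0 0 0 0 / 0 0 0 0 0
t=3: a0@(1,1) a1@(1,1) a2@(1,1) a3@(1,1) a4@(1,1) a5@(1,1) a6@(1,1) a7@(2,0) a8@(1,1) | pheromone: 0 0 0 0 0 / 0 37 0 0 0 / 6 0 0 0 0 / 0 2 0 0 0 / 0 0 0 0 0 / 0 0 0 0 0

no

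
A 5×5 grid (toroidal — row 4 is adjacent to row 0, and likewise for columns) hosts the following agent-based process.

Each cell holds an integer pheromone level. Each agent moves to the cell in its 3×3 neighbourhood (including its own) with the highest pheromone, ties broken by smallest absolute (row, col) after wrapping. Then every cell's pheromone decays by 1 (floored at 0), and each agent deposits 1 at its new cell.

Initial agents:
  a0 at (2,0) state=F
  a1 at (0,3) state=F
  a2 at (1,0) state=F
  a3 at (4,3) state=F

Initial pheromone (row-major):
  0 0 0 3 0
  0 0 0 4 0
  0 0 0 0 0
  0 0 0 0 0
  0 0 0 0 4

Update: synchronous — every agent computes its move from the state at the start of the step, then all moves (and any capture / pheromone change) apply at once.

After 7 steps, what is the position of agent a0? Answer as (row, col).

t=1: a0@(1,0) a1@(1,3) a2@(0,0) a3@(4,4) | pheromone: 1 0 0 2 0 / 1 0 0 4 0 / 0 0 0 0 0 / 0 0 0 0 0 / 0 0 0 0 4
t=2: a0@(0,0) a1@(1,3) a2@(4,4) a3@(4,4) | pheromone: 1 0 0 1 0 / 0 0 0 4 0 / 0 0 0 0 0 / 0 0 0 0 0 / 0 0 0 0 5
t=3: a0@(4,4) a1@(1,3) a2@(4,4) a3@(4,4) | pheromone: 0 0 0 0 0 / 0 0 0 4 0 / 0 0 0 0 0 / 0 0 0 0 0 / 0 0 0 0 7
t=4: a0@(4,4) a1@(1,3) a2@(4,4) a3@(4,4) | pheromone: 0 0 0 0 0 / 0 0 0 4 0 / 0 0 0 0 0 / 0 0 0 0 0 / 0 0 0 0 9
t=5: a0@(4,4) a1@(1,3) a2@(4,4) a3@(4,4) | pheromone: 0 0 0 0 0 / 0 0 0 4 0 / 0 0 0 0 0 / 0 0 0 0 0 / 0 0 0 0 11
t=6: a0@(4,4) a1@(1,3) a2@(4,4) a3@(4,4) | pheromone: 0 0 0 0 0 / 0 0 0 4 0 / 0 0 0 0 0 / 0 0 0 0 0 / 0 0 0 0 13
t=7: a0@(4,4) a1@(1,3) a2@(4,4) a3@(4,4) | pheromone: 0 0 0 0 0 / 0 0 0 4 0 / 0 0 0 0 0 / 0 0 0 0 0 / 0 0 0 0 15

(4, 4)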